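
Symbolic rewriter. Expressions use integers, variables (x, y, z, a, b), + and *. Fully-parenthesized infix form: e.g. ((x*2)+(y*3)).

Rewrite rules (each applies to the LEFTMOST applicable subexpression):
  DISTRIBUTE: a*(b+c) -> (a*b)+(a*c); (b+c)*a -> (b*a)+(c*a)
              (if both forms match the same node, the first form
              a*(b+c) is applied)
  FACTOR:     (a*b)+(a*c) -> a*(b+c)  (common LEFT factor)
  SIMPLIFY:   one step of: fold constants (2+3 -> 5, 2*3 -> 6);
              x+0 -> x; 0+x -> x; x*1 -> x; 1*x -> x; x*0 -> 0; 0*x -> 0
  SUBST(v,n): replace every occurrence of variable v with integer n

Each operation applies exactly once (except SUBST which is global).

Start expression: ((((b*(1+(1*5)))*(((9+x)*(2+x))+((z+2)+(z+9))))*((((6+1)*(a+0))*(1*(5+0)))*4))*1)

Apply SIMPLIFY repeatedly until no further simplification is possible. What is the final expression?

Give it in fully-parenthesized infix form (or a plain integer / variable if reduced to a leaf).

Answer: (((b*6)*(((9+x)*(2+x))+((z+2)+(z+9))))*(((7*a)*5)*4))

Derivation:
Start: ((((b*(1+(1*5)))*(((9+x)*(2+x))+((z+2)+(z+9))))*((((6+1)*(a+0))*(1*(5+0)))*4))*1)
Step 1: at root: ((((b*(1+(1*5)))*(((9+x)*(2+x))+((z+2)+(z+9))))*((((6+1)*(a+0))*(1*(5+0)))*4))*1) -> (((b*(1+(1*5)))*(((9+x)*(2+x))+((z+2)+(z+9))))*((((6+1)*(a+0))*(1*(5+0)))*4)); overall: ((((b*(1+(1*5)))*(((9+x)*(2+x))+((z+2)+(z+9))))*((((6+1)*(a+0))*(1*(5+0)))*4))*1) -> (((b*(1+(1*5)))*(((9+x)*(2+x))+((z+2)+(z+9))))*((((6+1)*(a+0))*(1*(5+0)))*4))
Step 2: at LLRR: (1*5) -> 5; overall: (((b*(1+(1*5)))*(((9+x)*(2+x))+((z+2)+(z+9))))*((((6+1)*(a+0))*(1*(5+0)))*4)) -> (((b*(1+5))*(((9+x)*(2+x))+((z+2)+(z+9))))*((((6+1)*(a+0))*(1*(5+0)))*4))
Step 3: at LLR: (1+5) -> 6; overall: (((b*(1+5))*(((9+x)*(2+x))+((z+2)+(z+9))))*((((6+1)*(a+0))*(1*(5+0)))*4)) -> (((b*6)*(((9+x)*(2+x))+((z+2)+(z+9))))*((((6+1)*(a+0))*(1*(5+0)))*4))
Step 4: at RLLL: (6+1) -> 7; overall: (((b*6)*(((9+x)*(2+x))+((z+2)+(z+9))))*((((6+1)*(a+0))*(1*(5+0)))*4)) -> (((b*6)*(((9+x)*(2+x))+((z+2)+(z+9))))*(((7*(a+0))*(1*(5+0)))*4))
Step 5: at RLLR: (a+0) -> a; overall: (((b*6)*(((9+x)*(2+x))+((z+2)+(z+9))))*(((7*(a+0))*(1*(5+0)))*4)) -> (((b*6)*(((9+x)*(2+x))+((z+2)+(z+9))))*(((7*a)*(1*(5+0)))*4))
Step 6: at RLR: (1*(5+0)) -> (5+0); overall: (((b*6)*(((9+x)*(2+x))+((z+2)+(z+9))))*(((7*a)*(1*(5+0)))*4)) -> (((b*6)*(((9+x)*(2+x))+((z+2)+(z+9))))*(((7*a)*(5+0))*4))
Step 7: at RLR: (5+0) -> 5; overall: (((b*6)*(((9+x)*(2+x))+((z+2)+(z+9))))*(((7*a)*(5+0))*4)) -> (((b*6)*(((9+x)*(2+x))+((z+2)+(z+9))))*(((7*a)*5)*4))
Fixed point: (((b*6)*(((9+x)*(2+x))+((z+2)+(z+9))))*(((7*a)*5)*4))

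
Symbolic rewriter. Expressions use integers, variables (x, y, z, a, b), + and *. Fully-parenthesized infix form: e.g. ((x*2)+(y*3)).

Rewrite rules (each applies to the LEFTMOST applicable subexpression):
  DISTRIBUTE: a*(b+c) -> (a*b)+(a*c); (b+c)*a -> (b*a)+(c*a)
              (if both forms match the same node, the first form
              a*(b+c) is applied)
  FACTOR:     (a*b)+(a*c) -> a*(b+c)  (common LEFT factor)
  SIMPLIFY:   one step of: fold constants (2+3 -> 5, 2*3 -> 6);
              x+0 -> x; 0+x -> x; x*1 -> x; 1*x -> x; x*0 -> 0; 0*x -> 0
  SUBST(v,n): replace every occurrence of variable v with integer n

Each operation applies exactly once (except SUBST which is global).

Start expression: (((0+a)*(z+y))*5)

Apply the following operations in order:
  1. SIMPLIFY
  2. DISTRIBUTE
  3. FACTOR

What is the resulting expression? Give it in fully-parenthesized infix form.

Answer: ((a*(z+y))*5)

Derivation:
Start: (((0+a)*(z+y))*5)
Apply SIMPLIFY at LL (target: (0+a)): (((0+a)*(z+y))*5) -> ((a*(z+y))*5)
Apply DISTRIBUTE at L (target: (a*(z+y))): ((a*(z+y))*5) -> (((a*z)+(a*y))*5)
Apply FACTOR at L (target: ((a*z)+(a*y))): (((a*z)+(a*y))*5) -> ((a*(z+y))*5)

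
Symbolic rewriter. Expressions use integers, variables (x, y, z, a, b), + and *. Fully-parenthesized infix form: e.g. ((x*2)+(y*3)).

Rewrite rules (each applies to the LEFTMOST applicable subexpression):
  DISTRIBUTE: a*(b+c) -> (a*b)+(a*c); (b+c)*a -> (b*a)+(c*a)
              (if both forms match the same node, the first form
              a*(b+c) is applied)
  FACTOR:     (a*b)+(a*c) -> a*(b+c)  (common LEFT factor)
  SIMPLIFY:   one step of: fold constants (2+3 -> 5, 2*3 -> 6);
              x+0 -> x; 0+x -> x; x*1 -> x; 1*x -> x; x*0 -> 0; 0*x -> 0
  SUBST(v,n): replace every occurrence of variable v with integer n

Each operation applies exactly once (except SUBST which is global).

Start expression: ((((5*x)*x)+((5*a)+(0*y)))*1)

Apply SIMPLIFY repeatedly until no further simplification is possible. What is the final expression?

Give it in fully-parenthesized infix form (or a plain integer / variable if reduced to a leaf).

Start: ((((5*x)*x)+((5*a)+(0*y)))*1)
Step 1: at root: ((((5*x)*x)+((5*a)+(0*y)))*1) -> (((5*x)*x)+((5*a)+(0*y))); overall: ((((5*x)*x)+((5*a)+(0*y)))*1) -> (((5*x)*x)+((5*a)+(0*y)))
Step 2: at RR: (0*y) -> 0; overall: (((5*x)*x)+((5*a)+(0*y))) -> (((5*x)*x)+((5*a)+0))
Step 3: at R: ((5*a)+0) -> (5*a); overall: (((5*x)*x)+((5*a)+0)) -> (((5*x)*x)+(5*a))
Fixed point: (((5*x)*x)+(5*a))

Answer: (((5*x)*x)+(5*a))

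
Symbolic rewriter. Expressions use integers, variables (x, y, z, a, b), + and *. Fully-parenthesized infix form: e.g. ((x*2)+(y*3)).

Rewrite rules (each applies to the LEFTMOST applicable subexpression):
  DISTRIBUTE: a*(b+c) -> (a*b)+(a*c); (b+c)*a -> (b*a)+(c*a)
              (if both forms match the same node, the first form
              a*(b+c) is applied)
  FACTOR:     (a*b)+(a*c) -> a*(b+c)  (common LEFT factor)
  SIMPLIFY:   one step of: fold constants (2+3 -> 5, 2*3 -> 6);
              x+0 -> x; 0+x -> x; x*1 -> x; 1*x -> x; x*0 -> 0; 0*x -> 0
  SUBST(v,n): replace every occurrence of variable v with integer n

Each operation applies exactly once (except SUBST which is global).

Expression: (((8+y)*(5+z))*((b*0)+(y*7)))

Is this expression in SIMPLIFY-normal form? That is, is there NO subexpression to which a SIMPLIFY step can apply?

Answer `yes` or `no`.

Answer: no

Derivation:
Expression: (((8+y)*(5+z))*((b*0)+(y*7)))
Scanning for simplifiable subexpressions (pre-order)...
  at root: (((8+y)*(5+z))*((b*0)+(y*7))) (not simplifiable)
  at L: ((8+y)*(5+z)) (not simplifiable)
  at LL: (8+y) (not simplifiable)
  at LR: (5+z) (not simplifiable)
  at R: ((b*0)+(y*7)) (not simplifiable)
  at RL: (b*0) (SIMPLIFIABLE)
  at RR: (y*7) (not simplifiable)
Found simplifiable subexpr at path RL: (b*0)
One SIMPLIFY step would give: (((8+y)*(5+z))*(0+(y*7)))
-> NOT in normal form.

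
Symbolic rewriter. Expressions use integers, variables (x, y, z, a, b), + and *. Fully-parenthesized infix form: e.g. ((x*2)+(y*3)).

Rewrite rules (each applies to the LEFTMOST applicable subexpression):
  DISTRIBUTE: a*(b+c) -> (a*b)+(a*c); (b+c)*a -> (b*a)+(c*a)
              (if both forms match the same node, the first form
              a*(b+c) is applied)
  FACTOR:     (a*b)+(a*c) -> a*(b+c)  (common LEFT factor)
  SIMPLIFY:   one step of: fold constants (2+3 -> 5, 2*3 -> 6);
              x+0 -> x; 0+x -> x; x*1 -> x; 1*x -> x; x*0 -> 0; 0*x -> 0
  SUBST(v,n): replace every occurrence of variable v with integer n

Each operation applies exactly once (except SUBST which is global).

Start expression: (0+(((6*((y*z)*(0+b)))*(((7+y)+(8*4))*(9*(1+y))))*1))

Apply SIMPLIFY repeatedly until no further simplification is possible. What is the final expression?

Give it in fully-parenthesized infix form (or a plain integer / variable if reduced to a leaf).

Start: (0+(((6*((y*z)*(0+b)))*(((7+y)+(8*4))*(9*(1+y))))*1))
Step 1: at root: (0+(((6*((y*z)*(0+b)))*(((7+y)+(8*4))*(9*(1+y))))*1)) -> (((6*((y*z)*(0+b)))*(((7+y)+(8*4))*(9*(1+y))))*1); overall: (0+(((6*((y*z)*(0+b)))*(((7+y)+(8*4))*(9*(1+y))))*1)) -> (((6*((y*z)*(0+b)))*(((7+y)+(8*4))*(9*(1+y))))*1)
Step 2: at root: (((6*((y*z)*(0+b)))*(((7+y)+(8*4))*(9*(1+y))))*1) -> ((6*((y*z)*(0+b)))*(((7+y)+(8*4))*(9*(1+y)))); overall: (((6*((y*z)*(0+b)))*(((7+y)+(8*4))*(9*(1+y))))*1) -> ((6*((y*z)*(0+b)))*(((7+y)+(8*4))*(9*(1+y))))
Step 3: at LRR: (0+b) -> b; overall: ((6*((y*z)*(0+b)))*(((7+y)+(8*4))*(9*(1+y)))) -> ((6*((y*z)*b))*(((7+y)+(8*4))*(9*(1+y))))
Step 4: at RLR: (8*4) -> 32; overall: ((6*((y*z)*b))*(((7+y)+(8*4))*(9*(1+y)))) -> ((6*((y*z)*b))*(((7+y)+32)*(9*(1+y))))
Fixed point: ((6*((y*z)*b))*(((7+y)+32)*(9*(1+y))))

Answer: ((6*((y*z)*b))*(((7+y)+32)*(9*(1+y))))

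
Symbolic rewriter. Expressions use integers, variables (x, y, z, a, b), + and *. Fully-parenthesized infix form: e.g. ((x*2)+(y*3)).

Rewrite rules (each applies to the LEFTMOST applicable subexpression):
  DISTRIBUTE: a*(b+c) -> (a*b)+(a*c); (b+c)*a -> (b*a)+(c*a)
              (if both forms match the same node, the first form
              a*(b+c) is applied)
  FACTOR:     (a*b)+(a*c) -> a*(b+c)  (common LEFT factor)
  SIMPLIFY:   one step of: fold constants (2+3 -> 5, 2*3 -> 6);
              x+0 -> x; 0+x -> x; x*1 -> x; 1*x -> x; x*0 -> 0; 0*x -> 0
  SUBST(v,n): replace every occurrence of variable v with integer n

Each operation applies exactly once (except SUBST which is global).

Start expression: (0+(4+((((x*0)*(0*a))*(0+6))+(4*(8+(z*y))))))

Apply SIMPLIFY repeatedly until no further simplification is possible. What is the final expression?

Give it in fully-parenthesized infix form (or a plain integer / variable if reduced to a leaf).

Answer: (4+(4*(8+(z*y))))

Derivation:
Start: (0+(4+((((x*0)*(0*a))*(0+6))+(4*(8+(z*y))))))
Step 1: at root: (0+(4+((((x*0)*(0*a))*(0+6))+(4*(8+(z*y)))))) -> (4+((((x*0)*(0*a))*(0+6))+(4*(8+(z*y))))); overall: (0+(4+((((x*0)*(0*a))*(0+6))+(4*(8+(z*y)))))) -> (4+((((x*0)*(0*a))*(0+6))+(4*(8+(z*y)))))
Step 2: at RLLL: (x*0) -> 0; overall: (4+((((x*0)*(0*a))*(0+6))+(4*(8+(z*y))))) -> (4+(((0*(0*a))*(0+6))+(4*(8+(z*y)))))
Step 3: at RLL: (0*(0*a)) -> 0; overall: (4+(((0*(0*a))*(0+6))+(4*(8+(z*y))))) -> (4+((0*(0+6))+(4*(8+(z*y)))))
Step 4: at RL: (0*(0+6)) -> 0; overall: (4+((0*(0+6))+(4*(8+(z*y))))) -> (4+(0+(4*(8+(z*y)))))
Step 5: at R: (0+(4*(8+(z*y)))) -> (4*(8+(z*y))); overall: (4+(0+(4*(8+(z*y))))) -> (4+(4*(8+(z*y))))
Fixed point: (4+(4*(8+(z*y))))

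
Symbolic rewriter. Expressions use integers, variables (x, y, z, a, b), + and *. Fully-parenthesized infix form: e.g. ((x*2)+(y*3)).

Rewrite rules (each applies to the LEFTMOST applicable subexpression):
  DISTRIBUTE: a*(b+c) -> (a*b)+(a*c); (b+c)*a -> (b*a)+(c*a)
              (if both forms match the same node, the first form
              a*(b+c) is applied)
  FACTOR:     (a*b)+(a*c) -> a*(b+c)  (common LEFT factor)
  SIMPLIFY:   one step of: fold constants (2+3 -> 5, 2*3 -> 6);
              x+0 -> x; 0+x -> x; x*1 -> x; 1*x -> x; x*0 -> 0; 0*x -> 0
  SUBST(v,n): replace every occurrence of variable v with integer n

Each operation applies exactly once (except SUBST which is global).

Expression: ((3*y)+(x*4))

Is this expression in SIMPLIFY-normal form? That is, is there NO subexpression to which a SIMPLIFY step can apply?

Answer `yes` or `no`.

Expression: ((3*y)+(x*4))
Scanning for simplifiable subexpressions (pre-order)...
  at root: ((3*y)+(x*4)) (not simplifiable)
  at L: (3*y) (not simplifiable)
  at R: (x*4) (not simplifiable)
Result: no simplifiable subexpression found -> normal form.

Answer: yes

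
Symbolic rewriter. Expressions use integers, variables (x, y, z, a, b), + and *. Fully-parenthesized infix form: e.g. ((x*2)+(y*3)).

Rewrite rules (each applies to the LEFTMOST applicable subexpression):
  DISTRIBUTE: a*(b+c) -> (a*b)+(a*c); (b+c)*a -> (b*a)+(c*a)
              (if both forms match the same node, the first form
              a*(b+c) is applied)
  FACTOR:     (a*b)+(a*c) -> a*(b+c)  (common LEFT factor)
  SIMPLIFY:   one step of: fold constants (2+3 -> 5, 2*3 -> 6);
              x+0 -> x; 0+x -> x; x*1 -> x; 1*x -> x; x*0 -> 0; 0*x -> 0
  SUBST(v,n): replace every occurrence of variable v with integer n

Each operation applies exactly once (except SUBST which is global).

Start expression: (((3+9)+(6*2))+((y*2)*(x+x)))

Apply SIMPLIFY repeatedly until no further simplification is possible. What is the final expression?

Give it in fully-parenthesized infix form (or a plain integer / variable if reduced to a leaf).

Answer: (24+((y*2)*(x+x)))

Derivation:
Start: (((3+9)+(6*2))+((y*2)*(x+x)))
Step 1: at LL: (3+9) -> 12; overall: (((3+9)+(6*2))+((y*2)*(x+x))) -> ((12+(6*2))+((y*2)*(x+x)))
Step 2: at LR: (6*2) -> 12; overall: ((12+(6*2))+((y*2)*(x+x))) -> ((12+12)+((y*2)*(x+x)))
Step 3: at L: (12+12) -> 24; overall: ((12+12)+((y*2)*(x+x))) -> (24+((y*2)*(x+x)))
Fixed point: (24+((y*2)*(x+x)))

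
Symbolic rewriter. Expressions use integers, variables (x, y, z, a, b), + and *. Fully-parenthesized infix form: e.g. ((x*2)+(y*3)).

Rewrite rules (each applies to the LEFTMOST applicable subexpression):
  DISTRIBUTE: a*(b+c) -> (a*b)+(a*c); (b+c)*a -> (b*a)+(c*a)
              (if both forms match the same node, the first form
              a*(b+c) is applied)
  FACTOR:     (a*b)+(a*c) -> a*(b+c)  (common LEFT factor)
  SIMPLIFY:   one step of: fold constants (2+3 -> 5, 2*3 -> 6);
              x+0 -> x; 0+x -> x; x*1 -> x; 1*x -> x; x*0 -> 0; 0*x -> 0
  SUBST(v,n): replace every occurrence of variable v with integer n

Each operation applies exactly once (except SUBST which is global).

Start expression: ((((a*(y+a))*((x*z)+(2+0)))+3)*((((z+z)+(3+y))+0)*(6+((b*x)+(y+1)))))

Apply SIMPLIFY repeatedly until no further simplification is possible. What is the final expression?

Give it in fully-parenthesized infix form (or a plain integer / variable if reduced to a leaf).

Start: ((((a*(y+a))*((x*z)+(2+0)))+3)*((((z+z)+(3+y))+0)*(6+((b*x)+(y+1)))))
Step 1: at LLRR: (2+0) -> 2; overall: ((((a*(y+a))*((x*z)+(2+0)))+3)*((((z+z)+(3+y))+0)*(6+((b*x)+(y+1))))) -> ((((a*(y+a))*((x*z)+2))+3)*((((z+z)+(3+y))+0)*(6+((b*x)+(y+1)))))
Step 2: at RL: (((z+z)+(3+y))+0) -> ((z+z)+(3+y)); overall: ((((a*(y+a))*((x*z)+2))+3)*((((z+z)+(3+y))+0)*(6+((b*x)+(y+1))))) -> ((((a*(y+a))*((x*z)+2))+3)*(((z+z)+(3+y))*(6+((b*x)+(y+1)))))
Fixed point: ((((a*(y+a))*((x*z)+2))+3)*(((z+z)+(3+y))*(6+((b*x)+(y+1)))))

Answer: ((((a*(y+a))*((x*z)+2))+3)*(((z+z)+(3+y))*(6+((b*x)+(y+1)))))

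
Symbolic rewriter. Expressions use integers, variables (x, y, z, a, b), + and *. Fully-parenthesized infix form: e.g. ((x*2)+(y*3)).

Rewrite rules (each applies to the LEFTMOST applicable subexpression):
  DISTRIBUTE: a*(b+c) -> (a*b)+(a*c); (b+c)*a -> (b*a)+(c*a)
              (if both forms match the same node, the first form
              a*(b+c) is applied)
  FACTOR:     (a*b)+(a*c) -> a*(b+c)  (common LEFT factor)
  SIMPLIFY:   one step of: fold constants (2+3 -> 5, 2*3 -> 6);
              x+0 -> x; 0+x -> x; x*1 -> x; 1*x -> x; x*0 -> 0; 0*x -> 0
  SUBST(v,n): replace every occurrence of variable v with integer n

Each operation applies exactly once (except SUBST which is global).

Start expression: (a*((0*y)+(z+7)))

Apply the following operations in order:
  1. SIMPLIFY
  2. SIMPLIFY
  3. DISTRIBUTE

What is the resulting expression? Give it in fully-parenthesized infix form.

Answer: ((a*z)+(a*7))

Derivation:
Start: (a*((0*y)+(z+7)))
Apply SIMPLIFY at RL (target: (0*y)): (a*((0*y)+(z+7))) -> (a*(0+(z+7)))
Apply SIMPLIFY at R (target: (0+(z+7))): (a*(0+(z+7))) -> (a*(z+7))
Apply DISTRIBUTE at root (target: (a*(z+7))): (a*(z+7)) -> ((a*z)+(a*7))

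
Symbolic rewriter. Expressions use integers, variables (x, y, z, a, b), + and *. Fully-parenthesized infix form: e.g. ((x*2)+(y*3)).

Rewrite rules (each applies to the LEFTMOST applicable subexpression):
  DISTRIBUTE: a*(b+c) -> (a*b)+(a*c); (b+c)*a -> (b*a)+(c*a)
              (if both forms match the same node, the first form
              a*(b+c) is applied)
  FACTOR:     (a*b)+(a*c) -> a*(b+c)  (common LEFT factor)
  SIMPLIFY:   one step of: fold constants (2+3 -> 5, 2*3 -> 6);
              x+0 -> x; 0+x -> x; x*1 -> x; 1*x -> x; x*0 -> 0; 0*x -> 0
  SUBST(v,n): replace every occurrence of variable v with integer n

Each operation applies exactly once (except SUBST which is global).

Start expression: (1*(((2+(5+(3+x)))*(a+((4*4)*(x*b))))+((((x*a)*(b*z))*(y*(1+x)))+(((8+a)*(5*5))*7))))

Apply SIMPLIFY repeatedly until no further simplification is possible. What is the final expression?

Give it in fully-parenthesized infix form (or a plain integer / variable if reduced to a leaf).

Answer: (((2+(5+(3+x)))*(a+(16*(x*b))))+((((x*a)*(b*z))*(y*(1+x)))+(((8+a)*25)*7)))

Derivation:
Start: (1*(((2+(5+(3+x)))*(a+((4*4)*(x*b))))+((((x*a)*(b*z))*(y*(1+x)))+(((8+a)*(5*5))*7))))
Step 1: at root: (1*(((2+(5+(3+x)))*(a+((4*4)*(x*b))))+((((x*a)*(b*z))*(y*(1+x)))+(((8+a)*(5*5))*7)))) -> (((2+(5+(3+x)))*(a+((4*4)*(x*b))))+((((x*a)*(b*z))*(y*(1+x)))+(((8+a)*(5*5))*7))); overall: (1*(((2+(5+(3+x)))*(a+((4*4)*(x*b))))+((((x*a)*(b*z))*(y*(1+x)))+(((8+a)*(5*5))*7)))) -> (((2+(5+(3+x)))*(a+((4*4)*(x*b))))+((((x*a)*(b*z))*(y*(1+x)))+(((8+a)*(5*5))*7)))
Step 2: at LRRL: (4*4) -> 16; overall: (((2+(5+(3+x)))*(a+((4*4)*(x*b))))+((((x*a)*(b*z))*(y*(1+x)))+(((8+a)*(5*5))*7))) -> (((2+(5+(3+x)))*(a+(16*(x*b))))+((((x*a)*(b*z))*(y*(1+x)))+(((8+a)*(5*5))*7)))
Step 3: at RRLR: (5*5) -> 25; overall: (((2+(5+(3+x)))*(a+(16*(x*b))))+((((x*a)*(b*z))*(y*(1+x)))+(((8+a)*(5*5))*7))) -> (((2+(5+(3+x)))*(a+(16*(x*b))))+((((x*a)*(b*z))*(y*(1+x)))+(((8+a)*25)*7)))
Fixed point: (((2+(5+(3+x)))*(a+(16*(x*b))))+((((x*a)*(b*z))*(y*(1+x)))+(((8+a)*25)*7)))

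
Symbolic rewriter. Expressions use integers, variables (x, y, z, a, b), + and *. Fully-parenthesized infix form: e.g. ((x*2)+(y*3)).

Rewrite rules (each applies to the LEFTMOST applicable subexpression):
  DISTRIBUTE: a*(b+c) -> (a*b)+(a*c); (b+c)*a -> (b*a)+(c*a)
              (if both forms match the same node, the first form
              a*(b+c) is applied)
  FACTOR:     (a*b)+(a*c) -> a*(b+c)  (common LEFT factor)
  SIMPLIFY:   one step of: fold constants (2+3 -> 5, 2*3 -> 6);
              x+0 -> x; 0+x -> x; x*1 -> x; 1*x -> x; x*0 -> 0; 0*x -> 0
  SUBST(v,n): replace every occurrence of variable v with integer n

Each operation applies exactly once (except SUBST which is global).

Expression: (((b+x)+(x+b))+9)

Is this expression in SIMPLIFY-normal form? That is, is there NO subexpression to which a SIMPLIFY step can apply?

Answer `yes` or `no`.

Answer: yes

Derivation:
Expression: (((b+x)+(x+b))+9)
Scanning for simplifiable subexpressions (pre-order)...
  at root: (((b+x)+(x+b))+9) (not simplifiable)
  at L: ((b+x)+(x+b)) (not simplifiable)
  at LL: (b+x) (not simplifiable)
  at LR: (x+b) (not simplifiable)
Result: no simplifiable subexpression found -> normal form.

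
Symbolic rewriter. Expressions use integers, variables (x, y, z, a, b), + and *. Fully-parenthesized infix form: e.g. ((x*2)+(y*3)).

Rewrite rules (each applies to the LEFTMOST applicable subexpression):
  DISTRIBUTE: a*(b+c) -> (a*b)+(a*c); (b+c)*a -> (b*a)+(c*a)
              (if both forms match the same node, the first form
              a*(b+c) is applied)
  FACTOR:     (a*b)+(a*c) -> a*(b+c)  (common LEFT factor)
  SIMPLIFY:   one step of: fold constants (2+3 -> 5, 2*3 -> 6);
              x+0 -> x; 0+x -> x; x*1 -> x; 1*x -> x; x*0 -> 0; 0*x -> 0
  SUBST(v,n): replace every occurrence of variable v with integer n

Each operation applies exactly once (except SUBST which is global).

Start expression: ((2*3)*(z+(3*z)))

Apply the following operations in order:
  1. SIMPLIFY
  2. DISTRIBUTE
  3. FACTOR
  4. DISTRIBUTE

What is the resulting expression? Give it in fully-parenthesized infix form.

Start: ((2*3)*(z+(3*z)))
Apply SIMPLIFY at L (target: (2*3)): ((2*3)*(z+(3*z))) -> (6*(z+(3*z)))
Apply DISTRIBUTE at root (target: (6*(z+(3*z)))): (6*(z+(3*z))) -> ((6*z)+(6*(3*z)))
Apply FACTOR at root (target: ((6*z)+(6*(3*z)))): ((6*z)+(6*(3*z))) -> (6*(z+(3*z)))
Apply DISTRIBUTE at root (target: (6*(z+(3*z)))): (6*(z+(3*z))) -> ((6*z)+(6*(3*z)))

Answer: ((6*z)+(6*(3*z)))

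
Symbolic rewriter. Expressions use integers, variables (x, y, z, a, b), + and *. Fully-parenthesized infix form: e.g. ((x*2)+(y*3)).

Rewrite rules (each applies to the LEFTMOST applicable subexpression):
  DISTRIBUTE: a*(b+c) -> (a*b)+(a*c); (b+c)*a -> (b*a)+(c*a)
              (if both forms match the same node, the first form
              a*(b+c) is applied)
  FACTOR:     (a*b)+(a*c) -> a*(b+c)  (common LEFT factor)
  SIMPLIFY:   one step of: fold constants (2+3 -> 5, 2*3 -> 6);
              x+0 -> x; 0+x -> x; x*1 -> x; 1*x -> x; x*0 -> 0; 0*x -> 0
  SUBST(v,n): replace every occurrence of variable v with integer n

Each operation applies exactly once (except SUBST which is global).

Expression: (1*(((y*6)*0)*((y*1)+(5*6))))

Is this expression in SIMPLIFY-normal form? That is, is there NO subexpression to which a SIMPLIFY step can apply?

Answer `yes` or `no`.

Answer: no

Derivation:
Expression: (1*(((y*6)*0)*((y*1)+(5*6))))
Scanning for simplifiable subexpressions (pre-order)...
  at root: (1*(((y*6)*0)*((y*1)+(5*6)))) (SIMPLIFIABLE)
  at R: (((y*6)*0)*((y*1)+(5*6))) (not simplifiable)
  at RL: ((y*6)*0) (SIMPLIFIABLE)
  at RLL: (y*6) (not simplifiable)
  at RR: ((y*1)+(5*6)) (not simplifiable)
  at RRL: (y*1) (SIMPLIFIABLE)
  at RRR: (5*6) (SIMPLIFIABLE)
Found simplifiable subexpr at path root: (1*(((y*6)*0)*((y*1)+(5*6))))
One SIMPLIFY step would give: (((y*6)*0)*((y*1)+(5*6)))
-> NOT in normal form.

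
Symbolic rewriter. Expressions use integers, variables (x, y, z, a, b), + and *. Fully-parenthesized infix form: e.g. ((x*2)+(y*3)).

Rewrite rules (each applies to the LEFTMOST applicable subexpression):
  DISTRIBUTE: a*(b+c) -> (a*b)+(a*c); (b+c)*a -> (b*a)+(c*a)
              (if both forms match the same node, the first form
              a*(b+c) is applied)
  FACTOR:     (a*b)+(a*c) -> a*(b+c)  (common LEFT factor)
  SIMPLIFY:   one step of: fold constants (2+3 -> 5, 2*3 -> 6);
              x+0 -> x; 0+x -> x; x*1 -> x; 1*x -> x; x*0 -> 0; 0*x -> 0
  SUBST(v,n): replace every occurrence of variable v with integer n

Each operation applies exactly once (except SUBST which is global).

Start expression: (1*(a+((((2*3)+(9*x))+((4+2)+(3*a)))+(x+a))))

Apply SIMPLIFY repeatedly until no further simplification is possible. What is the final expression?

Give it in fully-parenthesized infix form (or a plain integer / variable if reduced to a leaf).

Answer: (a+(((6+(9*x))+(6+(3*a)))+(x+a)))

Derivation:
Start: (1*(a+((((2*3)+(9*x))+((4+2)+(3*a)))+(x+a))))
Step 1: at root: (1*(a+((((2*3)+(9*x))+((4+2)+(3*a)))+(x+a)))) -> (a+((((2*3)+(9*x))+((4+2)+(3*a)))+(x+a))); overall: (1*(a+((((2*3)+(9*x))+((4+2)+(3*a)))+(x+a)))) -> (a+((((2*3)+(9*x))+((4+2)+(3*a)))+(x+a)))
Step 2: at RLLL: (2*3) -> 6; overall: (a+((((2*3)+(9*x))+((4+2)+(3*a)))+(x+a))) -> (a+(((6+(9*x))+((4+2)+(3*a)))+(x+a)))
Step 3: at RLRL: (4+2) -> 6; overall: (a+(((6+(9*x))+((4+2)+(3*a)))+(x+a))) -> (a+(((6+(9*x))+(6+(3*a)))+(x+a)))
Fixed point: (a+(((6+(9*x))+(6+(3*a)))+(x+a)))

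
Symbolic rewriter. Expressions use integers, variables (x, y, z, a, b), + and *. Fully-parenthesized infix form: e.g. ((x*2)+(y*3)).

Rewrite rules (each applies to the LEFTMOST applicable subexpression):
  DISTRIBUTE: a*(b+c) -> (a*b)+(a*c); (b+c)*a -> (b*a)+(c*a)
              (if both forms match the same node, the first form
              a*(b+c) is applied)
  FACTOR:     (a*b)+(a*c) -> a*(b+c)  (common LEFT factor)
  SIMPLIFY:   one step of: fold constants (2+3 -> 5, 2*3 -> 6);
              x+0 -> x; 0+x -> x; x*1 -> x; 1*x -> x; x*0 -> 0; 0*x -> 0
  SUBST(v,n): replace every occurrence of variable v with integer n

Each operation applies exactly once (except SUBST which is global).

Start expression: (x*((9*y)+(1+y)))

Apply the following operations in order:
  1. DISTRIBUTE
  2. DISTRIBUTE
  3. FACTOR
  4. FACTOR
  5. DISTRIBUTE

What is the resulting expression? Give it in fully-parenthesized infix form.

Start: (x*((9*y)+(1+y)))
Apply DISTRIBUTE at root (target: (x*((9*y)+(1+y)))): (x*((9*y)+(1+y))) -> ((x*(9*y))+(x*(1+y)))
Apply DISTRIBUTE at R (target: (x*(1+y))): ((x*(9*y))+(x*(1+y))) -> ((x*(9*y))+((x*1)+(x*y)))
Apply FACTOR at R (target: ((x*1)+(x*y))): ((x*(9*y))+((x*1)+(x*y))) -> ((x*(9*y))+(x*(1+y)))
Apply FACTOR at root (target: ((x*(9*y))+(x*(1+y)))): ((x*(9*y))+(x*(1+y))) -> (x*((9*y)+(1+y)))
Apply DISTRIBUTE at root (target: (x*((9*y)+(1+y)))): (x*((9*y)+(1+y))) -> ((x*(9*y))+(x*(1+y)))

Answer: ((x*(9*y))+(x*(1+y)))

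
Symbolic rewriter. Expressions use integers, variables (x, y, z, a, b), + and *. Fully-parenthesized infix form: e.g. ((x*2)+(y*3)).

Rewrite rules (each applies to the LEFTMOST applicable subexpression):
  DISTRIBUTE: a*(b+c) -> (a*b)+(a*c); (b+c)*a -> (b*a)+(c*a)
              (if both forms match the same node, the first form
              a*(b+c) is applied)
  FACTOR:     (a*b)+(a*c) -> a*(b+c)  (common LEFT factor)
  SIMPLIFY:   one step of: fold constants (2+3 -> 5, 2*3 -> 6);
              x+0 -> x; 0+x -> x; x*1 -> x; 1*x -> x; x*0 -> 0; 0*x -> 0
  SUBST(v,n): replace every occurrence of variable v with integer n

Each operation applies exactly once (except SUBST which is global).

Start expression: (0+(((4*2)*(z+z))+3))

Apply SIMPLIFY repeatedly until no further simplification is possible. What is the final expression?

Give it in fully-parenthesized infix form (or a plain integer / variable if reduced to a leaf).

Answer: ((8*(z+z))+3)

Derivation:
Start: (0+(((4*2)*(z+z))+3))
Step 1: at root: (0+(((4*2)*(z+z))+3)) -> (((4*2)*(z+z))+3); overall: (0+(((4*2)*(z+z))+3)) -> (((4*2)*(z+z))+3)
Step 2: at LL: (4*2) -> 8; overall: (((4*2)*(z+z))+3) -> ((8*(z+z))+3)
Fixed point: ((8*(z+z))+3)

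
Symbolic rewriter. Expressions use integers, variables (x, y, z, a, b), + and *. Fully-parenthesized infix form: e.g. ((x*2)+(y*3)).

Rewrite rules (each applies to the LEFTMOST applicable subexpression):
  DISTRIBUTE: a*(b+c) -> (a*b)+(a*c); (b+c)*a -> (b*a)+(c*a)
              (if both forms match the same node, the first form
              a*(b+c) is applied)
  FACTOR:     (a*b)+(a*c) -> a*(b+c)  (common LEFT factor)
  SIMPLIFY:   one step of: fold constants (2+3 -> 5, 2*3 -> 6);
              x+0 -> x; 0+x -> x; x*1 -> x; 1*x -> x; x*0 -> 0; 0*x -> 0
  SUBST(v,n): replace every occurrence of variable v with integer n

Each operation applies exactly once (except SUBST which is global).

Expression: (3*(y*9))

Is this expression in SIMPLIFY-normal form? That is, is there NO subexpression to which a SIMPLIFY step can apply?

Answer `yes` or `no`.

Expression: (3*(y*9))
Scanning for simplifiable subexpressions (pre-order)...
  at root: (3*(y*9)) (not simplifiable)
  at R: (y*9) (not simplifiable)
Result: no simplifiable subexpression found -> normal form.

Answer: yes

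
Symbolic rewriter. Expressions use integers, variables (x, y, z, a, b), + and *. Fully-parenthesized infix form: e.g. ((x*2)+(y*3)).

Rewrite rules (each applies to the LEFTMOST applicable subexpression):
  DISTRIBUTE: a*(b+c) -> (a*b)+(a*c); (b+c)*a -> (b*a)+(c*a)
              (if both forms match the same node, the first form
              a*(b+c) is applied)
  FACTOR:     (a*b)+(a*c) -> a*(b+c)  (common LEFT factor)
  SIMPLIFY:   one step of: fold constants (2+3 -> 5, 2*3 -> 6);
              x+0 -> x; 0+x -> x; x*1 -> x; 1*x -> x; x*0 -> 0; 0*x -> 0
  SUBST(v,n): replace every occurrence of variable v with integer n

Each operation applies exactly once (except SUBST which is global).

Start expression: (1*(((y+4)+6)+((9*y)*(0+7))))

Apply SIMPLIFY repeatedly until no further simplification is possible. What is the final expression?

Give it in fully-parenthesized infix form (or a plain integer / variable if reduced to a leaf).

Start: (1*(((y+4)+6)+((9*y)*(0+7))))
Step 1: at root: (1*(((y+4)+6)+((9*y)*(0+7)))) -> (((y+4)+6)+((9*y)*(0+7))); overall: (1*(((y+4)+6)+((9*y)*(0+7)))) -> (((y+4)+6)+((9*y)*(0+7)))
Step 2: at RR: (0+7) -> 7; overall: (((y+4)+6)+((9*y)*(0+7))) -> (((y+4)+6)+((9*y)*7))
Fixed point: (((y+4)+6)+((9*y)*7))

Answer: (((y+4)+6)+((9*y)*7))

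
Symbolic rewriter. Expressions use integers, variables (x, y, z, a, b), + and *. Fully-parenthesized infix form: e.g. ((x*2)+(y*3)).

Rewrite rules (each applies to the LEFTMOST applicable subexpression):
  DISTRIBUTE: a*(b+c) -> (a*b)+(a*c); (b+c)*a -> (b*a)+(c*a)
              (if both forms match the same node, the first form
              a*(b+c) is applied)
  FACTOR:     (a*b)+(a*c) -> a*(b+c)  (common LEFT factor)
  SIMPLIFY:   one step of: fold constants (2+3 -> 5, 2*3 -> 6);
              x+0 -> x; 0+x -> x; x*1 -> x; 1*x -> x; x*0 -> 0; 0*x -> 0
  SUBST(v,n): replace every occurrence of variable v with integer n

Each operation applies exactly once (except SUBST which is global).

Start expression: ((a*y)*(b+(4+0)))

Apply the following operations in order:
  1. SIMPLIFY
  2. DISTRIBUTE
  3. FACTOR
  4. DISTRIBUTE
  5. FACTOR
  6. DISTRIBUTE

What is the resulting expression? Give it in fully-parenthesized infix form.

Answer: (((a*y)*b)+((a*y)*4))

Derivation:
Start: ((a*y)*(b+(4+0)))
Apply SIMPLIFY at RR (target: (4+0)): ((a*y)*(b+(4+0))) -> ((a*y)*(b+4))
Apply DISTRIBUTE at root (target: ((a*y)*(b+4))): ((a*y)*(b+4)) -> (((a*y)*b)+((a*y)*4))
Apply FACTOR at root (target: (((a*y)*b)+((a*y)*4))): (((a*y)*b)+((a*y)*4)) -> ((a*y)*(b+4))
Apply DISTRIBUTE at root (target: ((a*y)*(b+4))): ((a*y)*(b+4)) -> (((a*y)*b)+((a*y)*4))
Apply FACTOR at root (target: (((a*y)*b)+((a*y)*4))): (((a*y)*b)+((a*y)*4)) -> ((a*y)*(b+4))
Apply DISTRIBUTE at root (target: ((a*y)*(b+4))): ((a*y)*(b+4)) -> (((a*y)*b)+((a*y)*4))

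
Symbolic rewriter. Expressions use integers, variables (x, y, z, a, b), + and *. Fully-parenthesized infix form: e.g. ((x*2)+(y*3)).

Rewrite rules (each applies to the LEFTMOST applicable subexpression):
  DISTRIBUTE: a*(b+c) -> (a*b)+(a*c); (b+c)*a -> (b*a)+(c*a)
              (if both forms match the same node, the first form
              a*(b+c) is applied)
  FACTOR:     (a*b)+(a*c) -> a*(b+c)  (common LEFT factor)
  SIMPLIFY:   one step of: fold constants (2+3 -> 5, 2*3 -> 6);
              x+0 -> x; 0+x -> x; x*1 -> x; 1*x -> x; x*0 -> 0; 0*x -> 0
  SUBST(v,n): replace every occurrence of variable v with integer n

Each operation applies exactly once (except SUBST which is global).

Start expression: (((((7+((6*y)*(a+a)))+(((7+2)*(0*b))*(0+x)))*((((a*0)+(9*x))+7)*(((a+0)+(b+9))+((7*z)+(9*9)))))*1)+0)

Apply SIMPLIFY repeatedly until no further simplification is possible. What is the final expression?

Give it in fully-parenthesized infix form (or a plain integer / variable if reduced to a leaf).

Start: (((((7+((6*y)*(a+a)))+(((7+2)*(0*b))*(0+x)))*((((a*0)+(9*x))+7)*(((a+0)+(b+9))+((7*z)+(9*9)))))*1)+0)
Step 1: at root: (((((7+((6*y)*(a+a)))+(((7+2)*(0*b))*(0+x)))*((((a*0)+(9*x))+7)*(((a+0)+(b+9))+((7*z)+(9*9)))))*1)+0) -> ((((7+((6*y)*(a+a)))+(((7+2)*(0*b))*(0+x)))*((((a*0)+(9*x))+7)*(((a+0)+(b+9))+((7*z)+(9*9)))))*1); overall: (((((7+((6*y)*(a+a)))+(((7+2)*(0*b))*(0+x)))*((((a*0)+(9*x))+7)*(((a+0)+(b+9))+((7*z)+(9*9)))))*1)+0) -> ((((7+((6*y)*(a+a)))+(((7+2)*(0*b))*(0+x)))*((((a*0)+(9*x))+7)*(((a+0)+(b+9))+((7*z)+(9*9)))))*1)
Step 2: at root: ((((7+((6*y)*(a+a)))+(((7+2)*(0*b))*(0+x)))*((((a*0)+(9*x))+7)*(((a+0)+(b+9))+((7*z)+(9*9)))))*1) -> (((7+((6*y)*(a+a)))+(((7+2)*(0*b))*(0+x)))*((((a*0)+(9*x))+7)*(((a+0)+(b+9))+((7*z)+(9*9))))); overall: ((((7+((6*y)*(a+a)))+(((7+2)*(0*b))*(0+x)))*((((a*0)+(9*x))+7)*(((a+0)+(b+9))+((7*z)+(9*9)))))*1) -> (((7+((6*y)*(a+a)))+(((7+2)*(0*b))*(0+x)))*((((a*0)+(9*x))+7)*(((a+0)+(b+9))+((7*z)+(9*9)))))
Step 3: at LRLL: (7+2) -> 9; overall: (((7+((6*y)*(a+a)))+(((7+2)*(0*b))*(0+x)))*((((a*0)+(9*x))+7)*(((a+0)+(b+9))+((7*z)+(9*9))))) -> (((7+((6*y)*(a+a)))+((9*(0*b))*(0+x)))*((((a*0)+(9*x))+7)*(((a+0)+(b+9))+((7*z)+(9*9)))))
Step 4: at LRLR: (0*b) -> 0; overall: (((7+((6*y)*(a+a)))+((9*(0*b))*(0+x)))*((((a*0)+(9*x))+7)*(((a+0)+(b+9))+((7*z)+(9*9))))) -> (((7+((6*y)*(a+a)))+((9*0)*(0+x)))*((((a*0)+(9*x))+7)*(((a+0)+(b+9))+((7*z)+(9*9)))))
Step 5: at LRL: (9*0) -> 0; overall: (((7+((6*y)*(a+a)))+((9*0)*(0+x)))*((((a*0)+(9*x))+7)*(((a+0)+(b+9))+((7*z)+(9*9))))) -> (((7+((6*y)*(a+a)))+(0*(0+x)))*((((a*0)+(9*x))+7)*(((a+0)+(b+9))+((7*z)+(9*9)))))
Step 6: at LR: (0*(0+x)) -> 0; overall: (((7+((6*y)*(a+a)))+(0*(0+x)))*((((a*0)+(9*x))+7)*(((a+0)+(b+9))+((7*z)+(9*9))))) -> (((7+((6*y)*(a+a)))+0)*((((a*0)+(9*x))+7)*(((a+0)+(b+9))+((7*z)+(9*9)))))
Step 7: at L: ((7+((6*y)*(a+a)))+0) -> (7+((6*y)*(a+a))); overall: (((7+((6*y)*(a+a)))+0)*((((a*0)+(9*x))+7)*(((a+0)+(b+9))+((7*z)+(9*9))))) -> ((7+((6*y)*(a+a)))*((((a*0)+(9*x))+7)*(((a+0)+(b+9))+((7*z)+(9*9)))))
Step 8: at RLLL: (a*0) -> 0; overall: ((7+((6*y)*(a+a)))*((((a*0)+(9*x))+7)*(((a+0)+(b+9))+((7*z)+(9*9))))) -> ((7+((6*y)*(a+a)))*(((0+(9*x))+7)*(((a+0)+(b+9))+((7*z)+(9*9)))))
Step 9: at RLL: (0+(9*x)) -> (9*x); overall: ((7+((6*y)*(a+a)))*(((0+(9*x))+7)*(((a+0)+(b+9))+((7*z)+(9*9))))) -> ((7+((6*y)*(a+a)))*(((9*x)+7)*(((a+0)+(b+9))+((7*z)+(9*9)))))
Step 10: at RRLL: (a+0) -> a; overall: ((7+((6*y)*(a+a)))*(((9*x)+7)*(((a+0)+(b+9))+((7*z)+(9*9))))) -> ((7+((6*y)*(a+a)))*(((9*x)+7)*((a+(b+9))+((7*z)+(9*9)))))
Step 11: at RRRR: (9*9) -> 81; overall: ((7+((6*y)*(a+a)))*(((9*x)+7)*((a+(b+9))+((7*z)+(9*9))))) -> ((7+((6*y)*(a+a)))*(((9*x)+7)*((a+(b+9))+((7*z)+81))))
Fixed point: ((7+((6*y)*(a+a)))*(((9*x)+7)*((a+(b+9))+((7*z)+81))))

Answer: ((7+((6*y)*(a+a)))*(((9*x)+7)*((a+(b+9))+((7*z)+81))))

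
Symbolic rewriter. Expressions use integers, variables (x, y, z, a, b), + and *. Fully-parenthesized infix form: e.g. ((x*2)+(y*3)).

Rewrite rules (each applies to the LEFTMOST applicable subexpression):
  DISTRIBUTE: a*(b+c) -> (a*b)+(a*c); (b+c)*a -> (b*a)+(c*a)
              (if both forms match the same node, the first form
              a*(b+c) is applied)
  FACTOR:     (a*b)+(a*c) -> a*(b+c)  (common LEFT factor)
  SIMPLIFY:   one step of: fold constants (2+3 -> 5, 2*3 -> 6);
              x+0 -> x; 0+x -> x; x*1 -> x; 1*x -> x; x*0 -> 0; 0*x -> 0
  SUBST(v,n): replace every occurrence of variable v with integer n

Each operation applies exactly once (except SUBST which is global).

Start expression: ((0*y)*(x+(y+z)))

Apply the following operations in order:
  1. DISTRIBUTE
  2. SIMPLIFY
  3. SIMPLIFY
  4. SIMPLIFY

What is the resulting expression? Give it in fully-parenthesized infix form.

Start: ((0*y)*(x+(y+z)))
Apply DISTRIBUTE at root (target: ((0*y)*(x+(y+z)))): ((0*y)*(x+(y+z))) -> (((0*y)*x)+((0*y)*(y+z)))
Apply SIMPLIFY at LL (target: (0*y)): (((0*y)*x)+((0*y)*(y+z))) -> ((0*x)+((0*y)*(y+z)))
Apply SIMPLIFY at L (target: (0*x)): ((0*x)+((0*y)*(y+z))) -> (0+((0*y)*(y+z)))
Apply SIMPLIFY at root (target: (0+((0*y)*(y+z)))): (0+((0*y)*(y+z))) -> ((0*y)*(y+z))

Answer: ((0*y)*(y+z))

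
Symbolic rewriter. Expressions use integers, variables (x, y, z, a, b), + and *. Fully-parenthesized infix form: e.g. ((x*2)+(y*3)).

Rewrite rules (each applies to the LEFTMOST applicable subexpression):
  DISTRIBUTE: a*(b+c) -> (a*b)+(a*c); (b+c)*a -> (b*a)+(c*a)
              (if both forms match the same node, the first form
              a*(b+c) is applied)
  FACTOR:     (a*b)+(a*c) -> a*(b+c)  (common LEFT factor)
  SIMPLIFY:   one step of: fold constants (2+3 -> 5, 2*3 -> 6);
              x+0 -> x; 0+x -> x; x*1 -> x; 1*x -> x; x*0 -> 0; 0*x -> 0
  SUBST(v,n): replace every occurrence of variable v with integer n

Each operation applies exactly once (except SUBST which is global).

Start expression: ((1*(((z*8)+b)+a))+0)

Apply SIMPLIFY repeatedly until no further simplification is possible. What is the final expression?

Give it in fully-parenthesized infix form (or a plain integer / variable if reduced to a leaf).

Answer: (((z*8)+b)+a)

Derivation:
Start: ((1*(((z*8)+b)+a))+0)
Step 1: at root: ((1*(((z*8)+b)+a))+0) -> (1*(((z*8)+b)+a)); overall: ((1*(((z*8)+b)+a))+0) -> (1*(((z*8)+b)+a))
Step 2: at root: (1*(((z*8)+b)+a)) -> (((z*8)+b)+a); overall: (1*(((z*8)+b)+a)) -> (((z*8)+b)+a)
Fixed point: (((z*8)+b)+a)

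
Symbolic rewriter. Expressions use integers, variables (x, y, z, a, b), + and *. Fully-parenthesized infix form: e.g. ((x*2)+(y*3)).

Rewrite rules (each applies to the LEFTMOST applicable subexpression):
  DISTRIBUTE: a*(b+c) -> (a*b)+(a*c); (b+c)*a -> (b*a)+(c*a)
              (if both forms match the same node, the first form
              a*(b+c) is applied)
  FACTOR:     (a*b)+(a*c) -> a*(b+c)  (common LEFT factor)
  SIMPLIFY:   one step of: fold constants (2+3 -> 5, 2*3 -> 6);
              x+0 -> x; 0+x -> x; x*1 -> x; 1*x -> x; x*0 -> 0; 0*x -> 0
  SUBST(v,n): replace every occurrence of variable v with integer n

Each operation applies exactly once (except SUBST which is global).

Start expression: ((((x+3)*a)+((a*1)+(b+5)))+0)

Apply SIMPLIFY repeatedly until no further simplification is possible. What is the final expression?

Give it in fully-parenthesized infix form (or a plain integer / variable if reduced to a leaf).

Start: ((((x+3)*a)+((a*1)+(b+5)))+0)
Step 1: at root: ((((x+3)*a)+((a*1)+(b+5)))+0) -> (((x+3)*a)+((a*1)+(b+5))); overall: ((((x+3)*a)+((a*1)+(b+5)))+0) -> (((x+3)*a)+((a*1)+(b+5)))
Step 2: at RL: (a*1) -> a; overall: (((x+3)*a)+((a*1)+(b+5))) -> (((x+3)*a)+(a+(b+5)))
Fixed point: (((x+3)*a)+(a+(b+5)))

Answer: (((x+3)*a)+(a+(b+5)))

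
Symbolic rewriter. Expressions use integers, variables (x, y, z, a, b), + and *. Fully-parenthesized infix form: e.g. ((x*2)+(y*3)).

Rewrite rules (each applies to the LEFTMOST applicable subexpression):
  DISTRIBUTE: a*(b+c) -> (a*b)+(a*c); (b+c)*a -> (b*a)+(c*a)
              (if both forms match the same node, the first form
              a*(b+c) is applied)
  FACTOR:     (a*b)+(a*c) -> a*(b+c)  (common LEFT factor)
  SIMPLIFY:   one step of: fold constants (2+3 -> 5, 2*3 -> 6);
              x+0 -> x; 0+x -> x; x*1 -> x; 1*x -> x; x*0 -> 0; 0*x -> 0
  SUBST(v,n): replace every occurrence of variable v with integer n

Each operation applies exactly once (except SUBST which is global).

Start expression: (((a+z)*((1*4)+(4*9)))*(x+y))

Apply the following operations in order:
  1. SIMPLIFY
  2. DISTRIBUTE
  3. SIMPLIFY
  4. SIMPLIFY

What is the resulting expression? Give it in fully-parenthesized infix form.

Start: (((a+z)*((1*4)+(4*9)))*(x+y))
Apply SIMPLIFY at LRL (target: (1*4)): (((a+z)*((1*4)+(4*9)))*(x+y)) -> (((a+z)*(4+(4*9)))*(x+y))
Apply DISTRIBUTE at root (target: (((a+z)*(4+(4*9)))*(x+y))): (((a+z)*(4+(4*9)))*(x+y)) -> ((((a+z)*(4+(4*9)))*x)+(((a+z)*(4+(4*9)))*y))
Apply SIMPLIFY at LLRR (target: (4*9)): ((((a+z)*(4+(4*9)))*x)+(((a+z)*(4+(4*9)))*y)) -> ((((a+z)*(4+36))*x)+(((a+z)*(4+(4*9)))*y))
Apply SIMPLIFY at LLR (target: (4+36)): ((((a+z)*(4+36))*x)+(((a+z)*(4+(4*9)))*y)) -> ((((a+z)*40)*x)+(((a+z)*(4+(4*9)))*y))

Answer: ((((a+z)*40)*x)+(((a+z)*(4+(4*9)))*y))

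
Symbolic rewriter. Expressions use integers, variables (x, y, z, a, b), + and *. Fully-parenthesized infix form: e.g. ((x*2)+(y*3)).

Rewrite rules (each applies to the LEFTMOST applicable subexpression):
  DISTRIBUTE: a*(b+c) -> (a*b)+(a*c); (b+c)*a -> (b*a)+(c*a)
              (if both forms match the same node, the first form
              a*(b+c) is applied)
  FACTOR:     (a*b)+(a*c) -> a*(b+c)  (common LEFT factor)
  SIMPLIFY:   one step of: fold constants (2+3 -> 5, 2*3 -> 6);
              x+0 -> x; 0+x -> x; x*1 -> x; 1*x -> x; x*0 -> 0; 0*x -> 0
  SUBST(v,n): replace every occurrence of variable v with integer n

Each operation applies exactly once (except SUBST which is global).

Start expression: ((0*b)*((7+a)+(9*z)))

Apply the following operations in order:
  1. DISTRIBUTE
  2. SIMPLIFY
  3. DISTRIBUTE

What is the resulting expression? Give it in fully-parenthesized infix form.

Answer: (((0*7)+(0*a))+((0*b)*(9*z)))

Derivation:
Start: ((0*b)*((7+a)+(9*z)))
Apply DISTRIBUTE at root (target: ((0*b)*((7+a)+(9*z)))): ((0*b)*((7+a)+(9*z))) -> (((0*b)*(7+a))+((0*b)*(9*z)))
Apply SIMPLIFY at LL (target: (0*b)): (((0*b)*(7+a))+((0*b)*(9*z))) -> ((0*(7+a))+((0*b)*(9*z)))
Apply DISTRIBUTE at L (target: (0*(7+a))): ((0*(7+a))+((0*b)*(9*z))) -> (((0*7)+(0*a))+((0*b)*(9*z)))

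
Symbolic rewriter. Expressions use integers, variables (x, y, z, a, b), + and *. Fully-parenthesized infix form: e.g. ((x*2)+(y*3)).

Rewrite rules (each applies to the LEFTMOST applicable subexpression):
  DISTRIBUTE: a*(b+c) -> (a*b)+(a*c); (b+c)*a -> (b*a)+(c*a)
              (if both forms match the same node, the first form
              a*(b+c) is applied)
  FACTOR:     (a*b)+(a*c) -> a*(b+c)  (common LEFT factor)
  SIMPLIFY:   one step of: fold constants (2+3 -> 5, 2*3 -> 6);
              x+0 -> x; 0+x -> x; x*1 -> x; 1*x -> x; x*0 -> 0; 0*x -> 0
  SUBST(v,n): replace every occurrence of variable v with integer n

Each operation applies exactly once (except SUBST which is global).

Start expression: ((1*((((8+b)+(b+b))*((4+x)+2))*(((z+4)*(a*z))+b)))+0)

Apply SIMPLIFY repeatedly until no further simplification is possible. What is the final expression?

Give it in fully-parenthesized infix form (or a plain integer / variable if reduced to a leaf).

Answer: ((((8+b)+(b+b))*((4+x)+2))*(((z+4)*(a*z))+b))

Derivation:
Start: ((1*((((8+b)+(b+b))*((4+x)+2))*(((z+4)*(a*z))+b)))+0)
Step 1: at root: ((1*((((8+b)+(b+b))*((4+x)+2))*(((z+4)*(a*z))+b)))+0) -> (1*((((8+b)+(b+b))*((4+x)+2))*(((z+4)*(a*z))+b))); overall: ((1*((((8+b)+(b+b))*((4+x)+2))*(((z+4)*(a*z))+b)))+0) -> (1*((((8+b)+(b+b))*((4+x)+2))*(((z+4)*(a*z))+b)))
Step 2: at root: (1*((((8+b)+(b+b))*((4+x)+2))*(((z+4)*(a*z))+b))) -> ((((8+b)+(b+b))*((4+x)+2))*(((z+4)*(a*z))+b)); overall: (1*((((8+b)+(b+b))*((4+x)+2))*(((z+4)*(a*z))+b))) -> ((((8+b)+(b+b))*((4+x)+2))*(((z+4)*(a*z))+b))
Fixed point: ((((8+b)+(b+b))*((4+x)+2))*(((z+4)*(a*z))+b))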